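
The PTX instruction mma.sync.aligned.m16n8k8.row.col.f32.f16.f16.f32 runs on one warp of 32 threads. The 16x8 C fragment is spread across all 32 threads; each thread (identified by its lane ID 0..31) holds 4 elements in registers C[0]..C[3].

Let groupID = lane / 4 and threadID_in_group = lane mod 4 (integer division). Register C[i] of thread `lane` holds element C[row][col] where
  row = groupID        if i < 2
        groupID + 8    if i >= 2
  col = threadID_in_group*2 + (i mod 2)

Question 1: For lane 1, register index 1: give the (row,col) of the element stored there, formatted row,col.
1: G=0,T=1
[1] (0+0,1*2+1) = (0,3)

0,3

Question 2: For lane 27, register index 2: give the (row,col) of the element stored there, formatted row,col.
27: grp=6,tig=3
[2] (6+8,3*2+0) = (14,6)

14,6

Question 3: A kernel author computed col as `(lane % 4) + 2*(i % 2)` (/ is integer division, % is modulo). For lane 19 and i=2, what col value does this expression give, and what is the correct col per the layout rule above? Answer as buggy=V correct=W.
buggy=3 correct=6

`(lane % 4) + 2*(i % 2)`[19,2]=>3
L=19=>grp=19>>2=4, tig=19&3=3
[2]=>row 4+8=12  col 3·2+0=6
col: 3 vs 6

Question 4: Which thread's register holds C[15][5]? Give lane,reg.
r=15⇒gr=7,Rb=1  c=5⇒th=2,odd=1
L=7*4+2=30  i=1*2+1=3

30,3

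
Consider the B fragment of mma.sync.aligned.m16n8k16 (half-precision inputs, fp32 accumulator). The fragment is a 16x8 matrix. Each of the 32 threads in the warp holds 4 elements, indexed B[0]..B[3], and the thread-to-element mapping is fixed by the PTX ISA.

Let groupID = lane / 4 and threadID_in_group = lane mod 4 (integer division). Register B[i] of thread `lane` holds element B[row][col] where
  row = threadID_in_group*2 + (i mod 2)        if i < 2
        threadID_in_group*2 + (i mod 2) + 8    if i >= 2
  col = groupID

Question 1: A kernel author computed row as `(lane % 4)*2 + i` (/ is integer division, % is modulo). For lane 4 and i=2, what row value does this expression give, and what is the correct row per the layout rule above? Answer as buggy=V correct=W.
`(lane % 4)*2 + i`[4,2]→2
lane 4: G=1 (4/4), T=0 (4%4)
i=2: r=0*2+0+8=8, c=G=1
row: 2 vs 8

buggy=2 correct=8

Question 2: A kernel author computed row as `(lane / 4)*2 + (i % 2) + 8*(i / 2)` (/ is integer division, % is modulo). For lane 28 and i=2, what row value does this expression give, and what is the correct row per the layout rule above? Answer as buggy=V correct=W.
`(lane / 4)*2 + (i % 2) + 8*(i / 2)`[28,2]=>22
lane 28=>28/4=7, 28 mod 4=0
i=2  r:2·0+0+8=>8  c:7
row: 22 vs 8

buggy=22 correct=8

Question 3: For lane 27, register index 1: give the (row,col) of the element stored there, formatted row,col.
27: gr=6,th=3
[1] (3*2+1+0,6) = (7,6)

7,6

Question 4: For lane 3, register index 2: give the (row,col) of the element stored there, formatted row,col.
14,0

lane 3: grp=0 (3/4), tig=3 (3%4)
i=2: r=3*2+0+8=14, c=grp=0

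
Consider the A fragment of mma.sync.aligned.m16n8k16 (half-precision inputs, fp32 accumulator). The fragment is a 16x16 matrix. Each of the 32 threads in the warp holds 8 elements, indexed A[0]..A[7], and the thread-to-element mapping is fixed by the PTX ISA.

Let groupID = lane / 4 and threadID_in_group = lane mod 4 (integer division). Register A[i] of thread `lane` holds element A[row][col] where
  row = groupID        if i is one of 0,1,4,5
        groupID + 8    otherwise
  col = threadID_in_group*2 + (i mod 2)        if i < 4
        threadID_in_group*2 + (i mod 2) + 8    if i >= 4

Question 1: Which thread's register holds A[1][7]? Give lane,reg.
7,1

r=1->g=1,rb=0  c=7->cb=0,t=3,b0=1
L=1*4+3=7  i=0*4+0*2+1=1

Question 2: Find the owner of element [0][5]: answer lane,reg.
r: 0->gid=0,r8=0  c: 5->c8=0,tid=2,i&1=1
L=0*4+2=2  i=0*4+0*2+1=1

2,1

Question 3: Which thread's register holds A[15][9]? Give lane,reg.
28,7

r=15→G=7,rhi=1  c=9→chi=1,T=0,p=1
L=7*4+0=28  i=1*4+1*2+1=7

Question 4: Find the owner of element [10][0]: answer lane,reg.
8,2

r=10⇒gr=2,Rb=1  c=0⇒Cb=0,th=0,odd=0
L=2*4+0=8  i=0*4+1*2+0=2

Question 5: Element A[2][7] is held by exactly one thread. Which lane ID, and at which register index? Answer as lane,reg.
11,1

r:2=>grp=2,rB=0  c:7=>cB=0,tig=3,lo=1
L=2*4+3=11  i=0*4+0*2+1=1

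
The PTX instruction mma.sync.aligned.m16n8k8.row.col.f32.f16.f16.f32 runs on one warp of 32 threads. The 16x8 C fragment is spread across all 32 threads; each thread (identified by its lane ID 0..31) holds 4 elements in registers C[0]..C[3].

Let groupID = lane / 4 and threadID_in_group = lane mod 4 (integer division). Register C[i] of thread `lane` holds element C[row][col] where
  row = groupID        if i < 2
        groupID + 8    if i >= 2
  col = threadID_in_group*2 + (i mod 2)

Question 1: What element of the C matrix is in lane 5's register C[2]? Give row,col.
lane 5: grp=1 (5/4), tig=1 (5%4)
i=2: r=1+8=9, c=1*2+0=2

9,2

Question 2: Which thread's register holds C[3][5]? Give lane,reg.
r=3→G=3,rhi=0  c=5→T=2,p=1
L=3*4+2=14  i=0*2+1=1

14,1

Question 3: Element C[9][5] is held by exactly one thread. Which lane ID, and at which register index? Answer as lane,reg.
r=9→G=1,rhi=1  c=5→T=2,p=1
L=1*4+2=6  i=1*2+1=3

6,3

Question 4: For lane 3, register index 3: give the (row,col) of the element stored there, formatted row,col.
L=3->gid=3>>2=0, tid=3&3=3
[3]->row 0+8=8  col 3·2+1=7

8,7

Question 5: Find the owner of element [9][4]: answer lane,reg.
6,2

r:9=>grp=1,rB=1  c:4=>tig=2,lo=0
L=1*4+2=6  i=1*2+0=2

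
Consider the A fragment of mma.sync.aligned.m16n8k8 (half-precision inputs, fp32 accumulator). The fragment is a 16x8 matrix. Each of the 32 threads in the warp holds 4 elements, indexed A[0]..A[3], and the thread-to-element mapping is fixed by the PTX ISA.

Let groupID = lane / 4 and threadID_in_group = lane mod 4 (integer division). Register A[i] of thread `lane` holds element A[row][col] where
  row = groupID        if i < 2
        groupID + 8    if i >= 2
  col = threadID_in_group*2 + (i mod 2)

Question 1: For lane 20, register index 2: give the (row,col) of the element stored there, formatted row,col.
13,0

lane 20: grp=5 (20/4), tig=0 (20%4)
i=2: r=5+8=13, c=0*2+0=0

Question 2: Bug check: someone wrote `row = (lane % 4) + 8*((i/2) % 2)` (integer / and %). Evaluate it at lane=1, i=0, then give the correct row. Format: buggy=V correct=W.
buggy=1 correct=0

`(lane % 4) + 8*((i/2) % 2)`[1,0]=>1
lane 1: grp=0 (1/4), tig=1 (1%4)
i=0: r=0+0=0, c=1*2+0=2
row: 1 vs 0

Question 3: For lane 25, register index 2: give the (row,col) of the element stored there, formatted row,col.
lane 25: grp=6 (25/4), tig=1 (25%4)
i=2: r=6+8=14, c=1*2+0=2

14,2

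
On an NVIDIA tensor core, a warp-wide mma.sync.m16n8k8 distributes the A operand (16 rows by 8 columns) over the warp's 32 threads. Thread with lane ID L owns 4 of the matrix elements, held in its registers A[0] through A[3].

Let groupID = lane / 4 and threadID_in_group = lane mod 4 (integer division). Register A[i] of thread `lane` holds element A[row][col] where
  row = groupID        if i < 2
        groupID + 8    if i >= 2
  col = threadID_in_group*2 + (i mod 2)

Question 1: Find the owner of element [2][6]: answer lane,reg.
r: 2->gid=2,r8=0  c: 6->tid=3,i&1=0
L=2*4+3=11  i=0*2+0=0

11,0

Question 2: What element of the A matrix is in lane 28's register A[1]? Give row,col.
7,1

28: gid=7,tid=0
[1] (7+0,0*2+1) = (7,1)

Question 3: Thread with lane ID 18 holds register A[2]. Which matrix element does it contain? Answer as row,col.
12,4

18: g=4,t=2
[2] (4+8,2*2+0) = (12,4)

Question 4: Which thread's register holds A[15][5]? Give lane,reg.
30,3

r: 15->gid=7,r8=1  c: 5->tid=2,i&1=1
L=7*4+2=30  i=1*2+1=3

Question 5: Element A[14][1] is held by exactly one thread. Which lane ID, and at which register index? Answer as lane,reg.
24,3

r: 14->gid=6,r8=1  c: 1->tid=0,i&1=1
L=6*4+0=24  i=1*2+1=3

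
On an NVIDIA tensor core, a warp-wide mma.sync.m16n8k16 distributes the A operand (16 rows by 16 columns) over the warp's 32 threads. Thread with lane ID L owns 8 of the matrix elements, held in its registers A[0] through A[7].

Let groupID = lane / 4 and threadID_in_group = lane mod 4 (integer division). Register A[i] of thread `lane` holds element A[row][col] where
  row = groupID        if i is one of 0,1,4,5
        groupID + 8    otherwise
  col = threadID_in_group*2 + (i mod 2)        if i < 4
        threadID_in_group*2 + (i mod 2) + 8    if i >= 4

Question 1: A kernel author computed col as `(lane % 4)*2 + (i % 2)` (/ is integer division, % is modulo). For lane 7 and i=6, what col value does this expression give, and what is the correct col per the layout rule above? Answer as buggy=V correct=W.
buggy=6 correct=14

`(lane % 4)*2 + (i % 2)`[7,6]=>6
L=7=>grp=7>>2=1, tig=7&3=3
[6]=>row 1+8=9  col 3·2+0+8=14
col: 6 vs 14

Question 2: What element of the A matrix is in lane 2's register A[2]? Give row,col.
lane 2: gid=0 (2/4), tid=2 (2%4)
i=2: r=0+8=8, c=2*2+0+0=4

8,4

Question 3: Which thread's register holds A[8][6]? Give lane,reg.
r:8=>grp=0,rB=1  c:6=>cB=0,tig=3,lo=0
L=0*4+3=3  i=0*4+1*2+0=2

3,2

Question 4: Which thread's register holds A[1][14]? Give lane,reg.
r=1->g=1,rb=0  c=14->cb=1,t=3,b0=0
L=1*4+3=7  i=1*4+0*2+0=4

7,4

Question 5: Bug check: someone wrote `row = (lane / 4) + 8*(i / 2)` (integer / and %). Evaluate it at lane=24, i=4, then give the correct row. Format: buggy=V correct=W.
`(lane / 4) + 8*(i / 2)`[24,4]⇒22
24: gr=6,th=0
[4] (6+0,0*2+0+8) = (6,8)
row: 22 vs 6

buggy=22 correct=6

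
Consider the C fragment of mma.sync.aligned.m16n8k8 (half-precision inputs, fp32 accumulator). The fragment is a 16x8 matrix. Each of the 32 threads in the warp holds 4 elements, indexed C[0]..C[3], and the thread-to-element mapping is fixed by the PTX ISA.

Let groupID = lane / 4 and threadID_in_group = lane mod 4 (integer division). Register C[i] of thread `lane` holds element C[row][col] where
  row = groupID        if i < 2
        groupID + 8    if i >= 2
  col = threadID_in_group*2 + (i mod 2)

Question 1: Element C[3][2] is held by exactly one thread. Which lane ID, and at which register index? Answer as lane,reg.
13,0

r: 3->gid=3,r8=0  c: 2->tid=1,i&1=0
L=3*4+1=13  i=0*2+0=0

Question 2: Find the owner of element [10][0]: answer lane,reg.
r=10→G=2,rhi=1  c=0→T=0,p=0
L=2*4+0=8  i=1*2+0=2

8,2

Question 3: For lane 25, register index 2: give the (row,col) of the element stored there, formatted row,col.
14,2

lane 25: gid=6 (25/4), tid=1 (25%4)
i=2: r=6+8=14, c=1*2+0=2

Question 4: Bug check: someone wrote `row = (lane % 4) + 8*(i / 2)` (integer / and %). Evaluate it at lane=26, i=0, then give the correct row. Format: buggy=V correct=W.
`(lane % 4) + 8*(i / 2)`[26,0]->2
lane 26: gid=6 (26/4), tid=2 (26%4)
i=0: r=6+0=6, c=2*2+0=4
row: 2 vs 6

buggy=2 correct=6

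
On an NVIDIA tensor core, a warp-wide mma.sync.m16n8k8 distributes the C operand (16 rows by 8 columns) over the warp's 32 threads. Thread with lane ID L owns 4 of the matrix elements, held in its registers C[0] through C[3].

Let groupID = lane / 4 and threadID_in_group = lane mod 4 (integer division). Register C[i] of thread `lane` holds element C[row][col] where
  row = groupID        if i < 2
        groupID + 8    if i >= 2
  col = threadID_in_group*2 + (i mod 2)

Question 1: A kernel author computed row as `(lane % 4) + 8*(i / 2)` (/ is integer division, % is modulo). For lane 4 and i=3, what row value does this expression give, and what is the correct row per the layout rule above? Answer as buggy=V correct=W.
`(lane % 4) + 8*(i / 2)`[4,3]->8
L=4->gid=4>>2=1, tid=4&3=0
[3]->row 1+8=9  col 0·2+1=1
row: 8 vs 9

buggy=8 correct=9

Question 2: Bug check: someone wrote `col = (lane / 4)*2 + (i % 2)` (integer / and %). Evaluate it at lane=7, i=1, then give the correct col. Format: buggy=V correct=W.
`(lane / 4)*2 + (i % 2)`[7,1]->3
7: g=1,t=3
[1] (1+0,3*2+1) = (1,7)
col: 3 vs 7

buggy=3 correct=7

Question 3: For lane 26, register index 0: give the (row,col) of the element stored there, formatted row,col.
lane 26: gid=6 (26/4), tid=2 (26%4)
i=0: r=6+0=6, c=2*2+0=4

6,4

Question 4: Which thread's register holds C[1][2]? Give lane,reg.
5,0

r:1=>grp=1,rB=0  c:2=>tig=1,lo=0
L=1*4+1=5  i=0*2+0=0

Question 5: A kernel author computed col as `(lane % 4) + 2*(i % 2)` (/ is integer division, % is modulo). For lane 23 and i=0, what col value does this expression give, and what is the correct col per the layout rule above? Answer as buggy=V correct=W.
buggy=3 correct=6

`(lane % 4) + 2*(i % 2)`[23,0]->3
lane 23: gid=5 (23/4), tid=3 (23%4)
i=0: r=5+0=5, c=3*2+0=6
col: 3 vs 6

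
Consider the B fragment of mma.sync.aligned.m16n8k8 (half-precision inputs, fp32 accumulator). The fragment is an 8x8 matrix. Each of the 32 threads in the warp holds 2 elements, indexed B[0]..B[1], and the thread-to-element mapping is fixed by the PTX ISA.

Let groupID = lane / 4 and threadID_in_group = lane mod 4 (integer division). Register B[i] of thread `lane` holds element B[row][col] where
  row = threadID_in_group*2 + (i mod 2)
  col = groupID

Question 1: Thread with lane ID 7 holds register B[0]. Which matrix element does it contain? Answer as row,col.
lane 7: grp=1 (7/4), tig=3 (7%4)
i=0: r=3*2+0=6, c=grp=1

6,1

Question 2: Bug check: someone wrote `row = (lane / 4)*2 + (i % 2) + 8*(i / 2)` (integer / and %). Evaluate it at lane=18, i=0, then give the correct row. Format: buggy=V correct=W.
buggy=8 correct=4

`(lane / 4)*2 + (i % 2) + 8*(i / 2)`[18,0]→8
lane 18→18/4=4, 18 mod 4=2
i=0  r:2·2+0→4  c:4
row: 8 vs 4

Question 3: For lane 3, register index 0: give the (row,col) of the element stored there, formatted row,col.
6,0

3: gid=0,tid=3
[0] (3*2+0,0) = (6,0)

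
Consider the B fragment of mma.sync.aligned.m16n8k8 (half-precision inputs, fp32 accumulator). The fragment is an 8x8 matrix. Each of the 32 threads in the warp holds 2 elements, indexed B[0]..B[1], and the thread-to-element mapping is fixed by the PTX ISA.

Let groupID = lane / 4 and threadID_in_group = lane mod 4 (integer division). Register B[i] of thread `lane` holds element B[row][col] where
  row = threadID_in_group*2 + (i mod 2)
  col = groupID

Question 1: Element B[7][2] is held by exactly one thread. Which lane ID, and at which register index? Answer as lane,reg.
c=2→G=2  r=7→T=3,p=1
L=2*4+3=11  i=1=1

11,1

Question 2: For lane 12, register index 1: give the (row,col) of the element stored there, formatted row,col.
lane 12: gid=3 (12/4), tid=0 (12%4)
i=1: r=0*2+1=1, c=gid=3

1,3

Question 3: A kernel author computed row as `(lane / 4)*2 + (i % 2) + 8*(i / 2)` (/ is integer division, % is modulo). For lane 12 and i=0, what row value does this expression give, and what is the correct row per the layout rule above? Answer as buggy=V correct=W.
`(lane / 4)*2 + (i % 2) + 8*(i / 2)`[12,0]⇒6
12: gr=3,th=0
[0] (0*2+0,3) = (0,3)
row: 6 vs 0

buggy=6 correct=0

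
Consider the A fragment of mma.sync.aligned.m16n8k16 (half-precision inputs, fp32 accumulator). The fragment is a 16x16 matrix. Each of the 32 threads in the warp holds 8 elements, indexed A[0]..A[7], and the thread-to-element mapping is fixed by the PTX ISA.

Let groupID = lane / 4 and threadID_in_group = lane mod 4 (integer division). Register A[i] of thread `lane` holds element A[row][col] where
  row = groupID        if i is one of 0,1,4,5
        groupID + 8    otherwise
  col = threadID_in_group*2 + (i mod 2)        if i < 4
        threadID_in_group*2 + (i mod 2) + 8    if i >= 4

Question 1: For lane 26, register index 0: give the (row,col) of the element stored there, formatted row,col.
6,4

26: gr=6,th=2
[0] (6+0,2*2+0+0) = (6,4)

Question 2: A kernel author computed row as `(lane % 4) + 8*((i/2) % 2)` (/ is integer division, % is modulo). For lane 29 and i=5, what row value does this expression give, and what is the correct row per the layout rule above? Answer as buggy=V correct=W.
`(lane % 4) + 8*((i/2) % 2)`[29,5]->1
L=29->gid=29>>2=7, tid=29&3=1
[5]->row 7+0=7  col 1·2+1+8=11
row: 1 vs 7

buggy=1 correct=7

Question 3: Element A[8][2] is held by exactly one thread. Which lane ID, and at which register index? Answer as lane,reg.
1,2

r: 8->gid=0,r8=1  c: 2->c8=0,tid=1,i&1=0
L=0*4+1=1  i=0*4+1*2+0=2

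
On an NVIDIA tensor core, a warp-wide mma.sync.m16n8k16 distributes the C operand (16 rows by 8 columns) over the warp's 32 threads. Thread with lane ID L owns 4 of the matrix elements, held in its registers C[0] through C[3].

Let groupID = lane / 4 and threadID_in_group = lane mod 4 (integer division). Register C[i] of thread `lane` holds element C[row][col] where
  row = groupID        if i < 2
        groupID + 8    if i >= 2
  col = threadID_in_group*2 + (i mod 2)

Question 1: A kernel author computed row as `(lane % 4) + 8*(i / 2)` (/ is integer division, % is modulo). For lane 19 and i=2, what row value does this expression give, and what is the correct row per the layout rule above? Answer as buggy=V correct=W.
`(lane % 4) + 8*(i / 2)`[19,2]->11
L=19->g=19>>2=4, t=19&3=3
[2]->row 4+8=12  col 3·2+0=6
row: 11 vs 12

buggy=11 correct=12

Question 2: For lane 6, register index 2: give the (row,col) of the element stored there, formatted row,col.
9,4

lane 6=>6/4=1, 6 mod 4=2
i=2  r:1+8=>9  c:2·2+0=>4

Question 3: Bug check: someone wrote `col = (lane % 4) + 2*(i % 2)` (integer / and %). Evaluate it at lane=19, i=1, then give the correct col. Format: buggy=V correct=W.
buggy=5 correct=7

`(lane % 4) + 2*(i % 2)`[19,1]->5
lane 19->19/4=4, 19 mod 4=3
i=1  r:4+0->4  c:2·3+1->7
col: 5 vs 7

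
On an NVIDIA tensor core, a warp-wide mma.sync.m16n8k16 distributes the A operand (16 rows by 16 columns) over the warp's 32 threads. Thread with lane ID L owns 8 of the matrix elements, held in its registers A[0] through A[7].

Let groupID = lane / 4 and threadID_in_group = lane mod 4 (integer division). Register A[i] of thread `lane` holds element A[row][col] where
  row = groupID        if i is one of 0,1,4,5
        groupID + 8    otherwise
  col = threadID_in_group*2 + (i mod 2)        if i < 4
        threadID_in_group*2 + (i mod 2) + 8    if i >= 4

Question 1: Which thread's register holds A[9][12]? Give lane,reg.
6,6

r=9⇒gr=1,Rb=1  c=12⇒Cb=1,th=2,odd=0
L=1*4+2=6  i=1*4+1*2+0=6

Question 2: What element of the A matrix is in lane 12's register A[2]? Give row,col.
11,0

lane 12: grp=3 (12/4), tig=0 (12%4)
i=2: r=3+8=11, c=0*2+0+0=0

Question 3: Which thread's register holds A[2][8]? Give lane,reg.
r=2→G=2,rhi=0  c=8→chi=1,T=0,p=0
L=2*4+0=8  i=1*4+0*2+0=4

8,4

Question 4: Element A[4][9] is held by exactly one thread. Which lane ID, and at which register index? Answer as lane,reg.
r: 4->gid=4,r8=0  c: 9->c8=1,tid=0,i&1=1
L=4*4+0=16  i=1*4+0*2+1=5

16,5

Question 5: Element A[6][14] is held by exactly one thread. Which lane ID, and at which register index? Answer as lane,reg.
27,4

r=6->g=6,rb=0  c=14->cb=1,t=3,b0=0
L=6*4+3=27  i=1*4+0*2+0=4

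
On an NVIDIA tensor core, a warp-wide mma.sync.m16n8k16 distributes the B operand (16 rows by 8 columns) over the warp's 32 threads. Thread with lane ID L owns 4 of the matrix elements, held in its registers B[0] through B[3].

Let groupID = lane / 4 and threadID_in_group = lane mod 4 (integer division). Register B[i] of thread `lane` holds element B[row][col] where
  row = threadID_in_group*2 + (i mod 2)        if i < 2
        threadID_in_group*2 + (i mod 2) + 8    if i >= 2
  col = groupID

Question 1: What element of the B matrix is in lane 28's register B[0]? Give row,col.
L=28->g=28>>2=7, t=28&3=0
[0]->row 0·2+0+0=0  col g=7

0,7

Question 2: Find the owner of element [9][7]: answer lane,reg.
28,3

c=7->g=7  r=9->rb=1,t=0,b0=1
L=7*4+0=28  i=1*2+1=3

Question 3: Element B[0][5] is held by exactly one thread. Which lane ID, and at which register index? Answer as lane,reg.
20,0

c=5→G=5  r=0→rhi=0,T=0,p=0
L=5*4+0=20  i=0*2+0=0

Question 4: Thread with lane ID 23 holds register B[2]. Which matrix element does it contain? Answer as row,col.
14,5

lane 23->23/4=5, 23 mod 4=3
i=2  r:2·3+0+8->14  c:5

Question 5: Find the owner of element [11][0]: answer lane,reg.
1,3

c:0=>grp=0  r:11=>rB=1,tig=1,lo=1
L=0*4+1=1  i=1*2+1=3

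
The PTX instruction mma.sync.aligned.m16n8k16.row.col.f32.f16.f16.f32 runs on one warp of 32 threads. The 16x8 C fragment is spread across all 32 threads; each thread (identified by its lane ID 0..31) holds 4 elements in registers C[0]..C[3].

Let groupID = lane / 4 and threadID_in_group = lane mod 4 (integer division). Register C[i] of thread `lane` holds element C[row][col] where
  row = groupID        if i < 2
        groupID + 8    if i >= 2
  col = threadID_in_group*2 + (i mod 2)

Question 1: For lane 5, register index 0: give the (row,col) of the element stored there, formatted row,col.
lane 5->5/4=1, 5 mod 4=1
i=0  r:1+0->1  c:2·1+0->2

1,2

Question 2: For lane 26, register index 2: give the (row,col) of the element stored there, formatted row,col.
lane 26→26/4=6, 26 mod 4=2
i=2  r:6+8→14  c:2·2+0→4

14,4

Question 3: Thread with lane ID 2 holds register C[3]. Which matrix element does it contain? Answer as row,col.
lane 2->2/4=0, 2 mod 4=2
i=3  r:0+8->8  c:2·2+1->5

8,5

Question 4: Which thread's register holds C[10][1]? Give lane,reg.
8,3

r=10→G=2,rhi=1  c=1→T=0,p=1
L=2*4+0=8  i=1*2+1=3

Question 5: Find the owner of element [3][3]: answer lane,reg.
r=3→G=3,rhi=0  c=3→T=1,p=1
L=3*4+1=13  i=0*2+1=1

13,1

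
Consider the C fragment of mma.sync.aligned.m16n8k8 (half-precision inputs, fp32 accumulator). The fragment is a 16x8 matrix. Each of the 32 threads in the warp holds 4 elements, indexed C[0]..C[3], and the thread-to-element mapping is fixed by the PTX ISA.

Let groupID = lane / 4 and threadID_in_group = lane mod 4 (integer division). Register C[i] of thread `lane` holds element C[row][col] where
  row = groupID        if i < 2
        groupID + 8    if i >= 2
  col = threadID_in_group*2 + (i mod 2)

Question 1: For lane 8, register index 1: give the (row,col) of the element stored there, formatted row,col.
L=8⇒gr=8>>2=2, th=8&3=0
[1]⇒row 2+0=2  col 0·2+1=1

2,1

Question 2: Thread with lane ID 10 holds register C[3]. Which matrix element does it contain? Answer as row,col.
10,5

L=10->g=10>>2=2, t=10&3=2
[3]->row 2+8=10  col 2·2+1=5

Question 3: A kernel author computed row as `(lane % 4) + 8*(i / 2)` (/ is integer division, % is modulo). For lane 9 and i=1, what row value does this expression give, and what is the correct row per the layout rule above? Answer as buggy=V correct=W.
`(lane % 4) + 8*(i / 2)`[9,1]->1
lane 9->9/4=2, 9 mod 4=1
i=1  r:2+0->2  c:2·1+1->3
row: 1 vs 2

buggy=1 correct=2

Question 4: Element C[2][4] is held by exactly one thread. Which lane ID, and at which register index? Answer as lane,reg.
r:2=>grp=2,rB=0  c:4=>tig=2,lo=0
L=2*4+2=10  i=0*2+0=0

10,0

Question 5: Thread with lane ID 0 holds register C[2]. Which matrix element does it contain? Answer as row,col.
lane 0: gr=0 (0/4), th=0 (0%4)
i=2: r=0+8=8, c=0*2+0=0

8,0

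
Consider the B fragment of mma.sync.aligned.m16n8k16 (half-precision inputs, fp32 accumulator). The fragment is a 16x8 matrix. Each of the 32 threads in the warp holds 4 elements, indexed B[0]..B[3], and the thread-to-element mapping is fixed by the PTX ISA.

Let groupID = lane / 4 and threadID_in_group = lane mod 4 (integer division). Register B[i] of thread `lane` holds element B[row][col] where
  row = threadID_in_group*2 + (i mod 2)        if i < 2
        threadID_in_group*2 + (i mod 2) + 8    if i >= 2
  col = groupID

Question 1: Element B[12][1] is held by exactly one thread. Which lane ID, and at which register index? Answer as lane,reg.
6,2

c=1⇒gr=1  r=12⇒Rb=1,th=2,odd=0
L=1*4+2=6  i=1*2+0=2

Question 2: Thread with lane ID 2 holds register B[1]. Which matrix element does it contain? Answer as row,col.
2: gid=0,tid=2
[1] (2*2+1+0,0) = (5,0)

5,0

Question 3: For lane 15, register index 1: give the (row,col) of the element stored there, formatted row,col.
15: grp=3,tig=3
[1] (3*2+1+0,3) = (7,3)

7,3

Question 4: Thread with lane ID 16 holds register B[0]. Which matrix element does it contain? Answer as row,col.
16: grp=4,tig=0
[0] (0*2+0+0,4) = (0,4)

0,4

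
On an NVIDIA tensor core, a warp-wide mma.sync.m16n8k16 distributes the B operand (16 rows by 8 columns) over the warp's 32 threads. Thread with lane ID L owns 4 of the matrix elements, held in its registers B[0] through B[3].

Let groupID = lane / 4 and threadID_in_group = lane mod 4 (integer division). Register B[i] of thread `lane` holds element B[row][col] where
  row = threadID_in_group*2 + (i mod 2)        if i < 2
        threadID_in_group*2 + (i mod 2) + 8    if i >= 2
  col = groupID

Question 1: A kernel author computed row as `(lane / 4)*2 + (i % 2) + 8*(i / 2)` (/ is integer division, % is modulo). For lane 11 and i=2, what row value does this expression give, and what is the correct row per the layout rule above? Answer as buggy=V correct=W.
`(lane / 4)*2 + (i % 2) + 8*(i / 2)`[11,2]⇒12
lane 11⇒11/4=2, 11 mod 4=3
i=2  r:2·3+0+8⇒14  c:2
row: 12 vs 14

buggy=12 correct=14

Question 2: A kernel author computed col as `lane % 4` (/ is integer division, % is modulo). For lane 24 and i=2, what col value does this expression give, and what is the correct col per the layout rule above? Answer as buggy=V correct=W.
buggy=0 correct=6

`lane % 4`[24,2]->0
L=24->g=24>>2=6, t=24&3=0
[2]->row 0·2+0+8=8  col g=6
col: 0 vs 6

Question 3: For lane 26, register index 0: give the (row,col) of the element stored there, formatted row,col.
L=26=>grp=26>>2=6, tig=26&3=2
[0]=>row 2·2+0+0=4  col grp=6

4,6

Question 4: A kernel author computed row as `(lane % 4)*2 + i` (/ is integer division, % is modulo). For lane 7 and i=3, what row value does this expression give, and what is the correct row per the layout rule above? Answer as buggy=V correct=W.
buggy=9 correct=15

`(lane % 4)*2 + i`[7,3]→9
lane 7→7/4=1, 7 mod 4=3
i=3  r:2·3+1+8→15  c:1
row: 9 vs 15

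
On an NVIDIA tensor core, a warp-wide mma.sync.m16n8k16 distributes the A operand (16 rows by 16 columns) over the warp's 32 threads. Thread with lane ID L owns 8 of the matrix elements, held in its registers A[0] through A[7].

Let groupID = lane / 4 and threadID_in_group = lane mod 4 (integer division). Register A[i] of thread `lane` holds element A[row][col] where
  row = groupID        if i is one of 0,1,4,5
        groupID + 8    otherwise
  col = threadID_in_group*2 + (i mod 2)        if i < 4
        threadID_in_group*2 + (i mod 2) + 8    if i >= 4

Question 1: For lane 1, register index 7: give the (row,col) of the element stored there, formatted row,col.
L=1=>grp=1>>2=0, tig=1&3=1
[7]=>row 0+8=8  col 1·2+1+8=11

8,11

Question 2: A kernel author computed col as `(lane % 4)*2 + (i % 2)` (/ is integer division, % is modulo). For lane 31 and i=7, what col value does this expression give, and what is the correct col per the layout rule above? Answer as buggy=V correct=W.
`(lane % 4)*2 + (i % 2)`[31,7]⇒7
lane 31: gr=7 (31/4), th=3 (31%4)
i=7: r=7+8=15, c=3*2+1+8=15
col: 7 vs 15

buggy=7 correct=15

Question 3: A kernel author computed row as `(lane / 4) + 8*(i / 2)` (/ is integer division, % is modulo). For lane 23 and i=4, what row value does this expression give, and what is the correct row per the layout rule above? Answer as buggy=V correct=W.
buggy=21 correct=5

`(lane / 4) + 8*(i / 2)`[23,4]→21
lane 23→23/4=5, 23 mod 4=3
i=4  r:5+0→5  c:2·3+0+8→14
row: 21 vs 5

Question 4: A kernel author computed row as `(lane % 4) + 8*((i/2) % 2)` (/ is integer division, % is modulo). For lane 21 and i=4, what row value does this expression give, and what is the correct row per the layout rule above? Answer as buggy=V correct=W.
buggy=1 correct=5

`(lane % 4) + 8*((i/2) % 2)`[21,4]->1
lane 21->21/4=5, 21 mod 4=1
i=4  r:5+0->5  c:2·1+0+8->10
row: 1 vs 5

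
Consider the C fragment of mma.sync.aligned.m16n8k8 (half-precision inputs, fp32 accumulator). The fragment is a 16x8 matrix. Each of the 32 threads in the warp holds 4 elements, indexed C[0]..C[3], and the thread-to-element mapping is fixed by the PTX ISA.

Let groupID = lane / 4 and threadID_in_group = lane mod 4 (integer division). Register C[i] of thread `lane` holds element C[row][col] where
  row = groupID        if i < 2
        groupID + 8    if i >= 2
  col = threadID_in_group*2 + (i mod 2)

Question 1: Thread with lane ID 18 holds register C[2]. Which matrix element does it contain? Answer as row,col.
12,4

L=18→G=18>>2=4, T=18&3=2
[2]→row 4+8=12  col 2·2+0=4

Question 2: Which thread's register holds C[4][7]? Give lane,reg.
19,1

r: 4->gid=4,r8=0  c: 7->tid=3,i&1=1
L=4*4+3=19  i=0*2+1=1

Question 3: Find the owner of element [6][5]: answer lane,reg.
26,1

r:6=>grp=6,rB=0  c:5=>tig=2,lo=1
L=6*4+2=26  i=0*2+1=1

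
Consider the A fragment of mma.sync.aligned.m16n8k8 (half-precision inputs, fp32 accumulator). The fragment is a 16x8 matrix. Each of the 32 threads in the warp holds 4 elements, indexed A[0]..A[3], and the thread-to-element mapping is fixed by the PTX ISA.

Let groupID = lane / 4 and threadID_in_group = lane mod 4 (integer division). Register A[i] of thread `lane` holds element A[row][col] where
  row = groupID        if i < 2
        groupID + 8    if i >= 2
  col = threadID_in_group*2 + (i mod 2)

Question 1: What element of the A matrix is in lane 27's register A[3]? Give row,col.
lane 27⇒27/4=6, 27 mod 4=3
i=3  r:6+8⇒14  c:2·3+1⇒7

14,7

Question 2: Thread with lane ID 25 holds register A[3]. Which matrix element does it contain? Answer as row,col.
14,3

lane 25: G=6 (25/4), T=1 (25%4)
i=3: r=6+8=14, c=1*2+1=3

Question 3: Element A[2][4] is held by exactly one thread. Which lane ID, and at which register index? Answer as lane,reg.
10,0

r:2=>grp=2,rB=0  c:4=>tig=2,lo=0
L=2*4+2=10  i=0*2+0=0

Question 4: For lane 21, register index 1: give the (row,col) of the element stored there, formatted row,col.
5,3

21: g=5,t=1
[1] (5+0,1*2+1) = (5,3)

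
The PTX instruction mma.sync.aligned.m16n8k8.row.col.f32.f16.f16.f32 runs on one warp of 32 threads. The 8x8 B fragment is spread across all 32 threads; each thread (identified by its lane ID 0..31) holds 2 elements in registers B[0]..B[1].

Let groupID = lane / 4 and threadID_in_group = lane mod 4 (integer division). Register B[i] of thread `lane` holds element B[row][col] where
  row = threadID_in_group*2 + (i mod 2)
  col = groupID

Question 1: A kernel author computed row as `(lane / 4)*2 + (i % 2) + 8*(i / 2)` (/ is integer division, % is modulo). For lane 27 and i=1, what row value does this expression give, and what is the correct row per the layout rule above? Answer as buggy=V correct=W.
`(lane / 4)*2 + (i % 2) + 8*(i / 2)`[27,1]=>13
L=27=>grp=27>>2=6, tig=27&3=3
[1]=>row 3·2+1=7  col grp=6
row: 13 vs 7

buggy=13 correct=7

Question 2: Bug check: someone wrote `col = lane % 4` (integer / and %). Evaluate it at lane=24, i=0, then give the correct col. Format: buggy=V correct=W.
`lane % 4`[24,0]->0
24: gid=6,tid=0
[0] (0*2+0,6) = (0,6)
col: 0 vs 6

buggy=0 correct=6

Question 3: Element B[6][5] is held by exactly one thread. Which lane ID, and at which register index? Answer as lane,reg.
c=5→G=5  r=6→T=3,p=0
L=5*4+3=23  i=0=0

23,0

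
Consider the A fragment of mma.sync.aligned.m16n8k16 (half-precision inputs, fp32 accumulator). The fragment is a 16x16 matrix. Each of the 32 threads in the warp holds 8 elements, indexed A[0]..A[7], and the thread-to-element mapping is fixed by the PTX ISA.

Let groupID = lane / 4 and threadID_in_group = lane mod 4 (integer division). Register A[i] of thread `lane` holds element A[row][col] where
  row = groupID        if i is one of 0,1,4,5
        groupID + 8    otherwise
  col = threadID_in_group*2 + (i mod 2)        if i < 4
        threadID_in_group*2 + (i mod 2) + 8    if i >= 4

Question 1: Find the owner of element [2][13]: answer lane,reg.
10,5

r:2=>grp=2,rB=0  c:13=>cB=1,tig=2,lo=1
L=2*4+2=10  i=1*4+0*2+1=5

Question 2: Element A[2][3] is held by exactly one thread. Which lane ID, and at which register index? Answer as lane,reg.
r=2→G=2,rhi=0  c=3→chi=0,T=1,p=1
L=2*4+1=9  i=0*4+0*2+1=1

9,1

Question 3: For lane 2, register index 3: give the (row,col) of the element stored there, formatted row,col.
8,5

L=2→G=2>>2=0, T=2&3=2
[3]→row 0+8=8  col 2·2+1+0=5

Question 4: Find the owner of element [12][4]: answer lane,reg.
r=12→G=4,rhi=1  c=4→chi=0,T=2,p=0
L=4*4+2=18  i=0*4+1*2+0=2

18,2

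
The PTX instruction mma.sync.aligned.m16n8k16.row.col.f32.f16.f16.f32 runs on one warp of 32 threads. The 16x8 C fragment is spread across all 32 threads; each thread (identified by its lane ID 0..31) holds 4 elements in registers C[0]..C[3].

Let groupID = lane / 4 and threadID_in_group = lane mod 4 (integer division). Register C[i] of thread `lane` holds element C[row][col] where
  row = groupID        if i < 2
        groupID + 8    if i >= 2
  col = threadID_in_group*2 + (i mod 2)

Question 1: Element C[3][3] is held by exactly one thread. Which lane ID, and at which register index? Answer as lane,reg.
r=3⇒gr=3,Rb=0  c=3⇒th=1,odd=1
L=3*4+1=13  i=0*2+1=1

13,1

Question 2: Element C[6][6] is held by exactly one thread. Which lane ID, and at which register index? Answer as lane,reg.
27,0

r: 6->gid=6,r8=0  c: 6->tid=3,i&1=0
L=6*4+3=27  i=0*2+0=0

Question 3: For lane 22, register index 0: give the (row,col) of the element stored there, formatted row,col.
22: grp=5,tig=2
[0] (5+0,2*2+0) = (5,4)

5,4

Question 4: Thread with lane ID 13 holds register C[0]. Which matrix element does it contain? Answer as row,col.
3,2

L=13→G=13>>2=3, T=13&3=1
[0]→row 3+0=3  col 1·2+0=2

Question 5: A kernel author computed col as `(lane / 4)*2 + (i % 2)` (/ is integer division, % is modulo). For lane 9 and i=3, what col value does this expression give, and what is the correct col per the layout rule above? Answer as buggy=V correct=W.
`(lane / 4)*2 + (i % 2)`[9,3]⇒5
lane 9: gr=2 (9/4), th=1 (9%4)
i=3: r=2+8=10, c=1*2+1=3
col: 5 vs 3

buggy=5 correct=3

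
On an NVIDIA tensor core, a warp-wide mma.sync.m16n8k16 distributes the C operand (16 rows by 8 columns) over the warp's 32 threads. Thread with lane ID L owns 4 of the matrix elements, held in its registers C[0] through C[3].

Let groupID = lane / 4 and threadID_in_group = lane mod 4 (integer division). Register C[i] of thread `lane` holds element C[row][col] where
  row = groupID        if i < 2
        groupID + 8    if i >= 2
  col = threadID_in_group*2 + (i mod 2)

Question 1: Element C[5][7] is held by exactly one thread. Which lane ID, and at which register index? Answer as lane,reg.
23,1

r: 5->gid=5,r8=0  c: 7->tid=3,i&1=1
L=5*4+3=23  i=0*2+1=1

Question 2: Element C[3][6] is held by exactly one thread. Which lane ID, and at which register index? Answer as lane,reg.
r=3->g=3,rb=0  c=6->t=3,b0=0
L=3*4+3=15  i=0*2+0=0

15,0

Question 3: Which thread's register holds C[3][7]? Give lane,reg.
15,1

r: 3->gid=3,r8=0  c: 7->tid=3,i&1=1
L=3*4+3=15  i=0*2+1=1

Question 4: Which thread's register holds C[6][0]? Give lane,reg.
24,0

r: 6->gid=6,r8=0  c: 0->tid=0,i&1=0
L=6*4+0=24  i=0*2+0=0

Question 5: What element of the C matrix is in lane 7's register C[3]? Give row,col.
9,7

7: G=1,T=3
[3] (1+8,3*2+1) = (9,7)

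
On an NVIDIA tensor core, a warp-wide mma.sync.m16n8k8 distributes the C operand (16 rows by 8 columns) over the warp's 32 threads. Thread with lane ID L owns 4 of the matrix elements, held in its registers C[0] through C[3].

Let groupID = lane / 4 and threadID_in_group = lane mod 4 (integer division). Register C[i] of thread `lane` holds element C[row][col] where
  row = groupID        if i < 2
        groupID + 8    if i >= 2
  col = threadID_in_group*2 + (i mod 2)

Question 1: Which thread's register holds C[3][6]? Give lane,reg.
15,0

r=3→G=3,rhi=0  c=6→T=3,p=0
L=3*4+3=15  i=0*2+0=0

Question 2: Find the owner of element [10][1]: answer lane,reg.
8,3

r=10→G=2,rhi=1  c=1→T=0,p=1
L=2*4+0=8  i=1*2+1=3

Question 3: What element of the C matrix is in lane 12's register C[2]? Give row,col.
11,0

lane 12=>12/4=3, 12 mod 4=0
i=2  r:3+8=>11  c:2·0+0=>0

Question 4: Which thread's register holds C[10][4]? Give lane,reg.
r=10⇒gr=2,Rb=1  c=4⇒th=2,odd=0
L=2*4+2=10  i=1*2+0=2

10,2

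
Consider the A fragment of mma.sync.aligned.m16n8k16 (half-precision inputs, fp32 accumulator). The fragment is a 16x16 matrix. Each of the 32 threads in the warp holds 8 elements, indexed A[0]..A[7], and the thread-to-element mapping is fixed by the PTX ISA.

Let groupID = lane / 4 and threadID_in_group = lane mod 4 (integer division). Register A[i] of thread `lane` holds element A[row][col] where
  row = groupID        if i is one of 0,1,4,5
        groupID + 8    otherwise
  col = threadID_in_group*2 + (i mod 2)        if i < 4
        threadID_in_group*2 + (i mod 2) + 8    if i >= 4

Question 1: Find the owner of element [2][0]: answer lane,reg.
r=2->g=2,rb=0  c=0->cb=0,t=0,b0=0
L=2*4+0=8  i=0*4+0*2+0=0

8,0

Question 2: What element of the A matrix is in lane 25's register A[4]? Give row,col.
6,10

lane 25: gid=6 (25/4), tid=1 (25%4)
i=4: r=6+0=6, c=1*2+0+8=10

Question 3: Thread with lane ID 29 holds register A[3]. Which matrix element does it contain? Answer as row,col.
15,3

29: G=7,T=1
[3] (7+8,1*2+1+0) = (15,3)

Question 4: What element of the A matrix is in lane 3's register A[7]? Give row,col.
L=3→G=3>>2=0, T=3&3=3
[7]→row 0+8=8  col 3·2+1+8=15

8,15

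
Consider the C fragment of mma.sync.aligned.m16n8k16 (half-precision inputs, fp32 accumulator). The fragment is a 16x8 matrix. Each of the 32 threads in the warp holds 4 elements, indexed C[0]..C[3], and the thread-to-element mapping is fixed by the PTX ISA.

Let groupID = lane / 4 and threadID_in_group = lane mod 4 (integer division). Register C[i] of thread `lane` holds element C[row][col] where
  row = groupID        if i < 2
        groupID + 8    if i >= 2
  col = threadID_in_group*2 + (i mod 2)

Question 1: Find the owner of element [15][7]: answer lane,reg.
r=15→G=7,rhi=1  c=7→T=3,p=1
L=7*4+3=31  i=1*2+1=3

31,3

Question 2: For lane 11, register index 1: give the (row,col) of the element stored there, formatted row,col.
L=11→G=11>>2=2, T=11&3=3
[1]→row 2+0=2  col 3·2+1=7

2,7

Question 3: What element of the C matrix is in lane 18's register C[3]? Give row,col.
12,5

lane 18⇒18/4=4, 18 mod 4=2
i=3  r:4+8⇒12  c:2·2+1⇒5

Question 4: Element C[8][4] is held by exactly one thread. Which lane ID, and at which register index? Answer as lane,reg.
2,2

r=8->g=0,rb=1  c=4->t=2,b0=0
L=0*4+2=2  i=1*2+0=2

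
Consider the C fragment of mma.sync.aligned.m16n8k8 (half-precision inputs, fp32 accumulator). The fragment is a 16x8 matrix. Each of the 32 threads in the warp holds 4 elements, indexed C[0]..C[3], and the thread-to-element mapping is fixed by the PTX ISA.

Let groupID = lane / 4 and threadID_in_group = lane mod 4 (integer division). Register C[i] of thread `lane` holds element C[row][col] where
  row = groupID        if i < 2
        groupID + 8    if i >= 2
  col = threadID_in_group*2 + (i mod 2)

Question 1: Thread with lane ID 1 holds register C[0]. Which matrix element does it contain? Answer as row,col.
0,2

lane 1->1/4=0, 1 mod 4=1
i=0  r:0+0->0  c:2·1+0->2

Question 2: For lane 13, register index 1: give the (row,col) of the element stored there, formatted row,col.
13: g=3,t=1
[1] (3+0,1*2+1) = (3,3)

3,3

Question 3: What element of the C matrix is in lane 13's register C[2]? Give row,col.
lane 13: grp=3 (13/4), tig=1 (13%4)
i=2: r=3+8=11, c=1*2+0=2

11,2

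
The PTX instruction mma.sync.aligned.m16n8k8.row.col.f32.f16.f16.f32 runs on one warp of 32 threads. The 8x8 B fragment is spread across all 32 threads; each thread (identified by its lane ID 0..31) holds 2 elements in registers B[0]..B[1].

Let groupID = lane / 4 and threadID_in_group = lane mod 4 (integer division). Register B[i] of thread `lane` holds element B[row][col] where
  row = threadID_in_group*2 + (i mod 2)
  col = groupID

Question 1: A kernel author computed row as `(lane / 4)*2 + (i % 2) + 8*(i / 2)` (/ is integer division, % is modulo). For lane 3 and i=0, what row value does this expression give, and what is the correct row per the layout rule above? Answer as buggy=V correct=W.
`(lane / 4)*2 + (i % 2) + 8*(i / 2)`[3,0]->0
L=3->g=3>>2=0, t=3&3=3
[0]->row 3·2+0=6  col g=0
row: 0 vs 6

buggy=0 correct=6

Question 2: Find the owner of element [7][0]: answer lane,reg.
c: 0->gid=0  r: 7->tid=3,i&1=1
L=0*4+3=3  i=1=1

3,1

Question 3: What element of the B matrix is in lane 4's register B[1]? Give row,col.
lane 4->4/4=1, 4 mod 4=0
i=1  r:2·0+1->1  c:1

1,1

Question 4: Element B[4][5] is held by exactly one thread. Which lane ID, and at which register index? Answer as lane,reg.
22,0

c=5->g=5  r=4->t=2,b0=0
L=5*4+2=22  i=0=0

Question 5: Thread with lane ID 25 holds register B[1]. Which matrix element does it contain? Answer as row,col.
L=25->g=25>>2=6, t=25&3=1
[1]->row 1·2+1=3  col g=6

3,6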